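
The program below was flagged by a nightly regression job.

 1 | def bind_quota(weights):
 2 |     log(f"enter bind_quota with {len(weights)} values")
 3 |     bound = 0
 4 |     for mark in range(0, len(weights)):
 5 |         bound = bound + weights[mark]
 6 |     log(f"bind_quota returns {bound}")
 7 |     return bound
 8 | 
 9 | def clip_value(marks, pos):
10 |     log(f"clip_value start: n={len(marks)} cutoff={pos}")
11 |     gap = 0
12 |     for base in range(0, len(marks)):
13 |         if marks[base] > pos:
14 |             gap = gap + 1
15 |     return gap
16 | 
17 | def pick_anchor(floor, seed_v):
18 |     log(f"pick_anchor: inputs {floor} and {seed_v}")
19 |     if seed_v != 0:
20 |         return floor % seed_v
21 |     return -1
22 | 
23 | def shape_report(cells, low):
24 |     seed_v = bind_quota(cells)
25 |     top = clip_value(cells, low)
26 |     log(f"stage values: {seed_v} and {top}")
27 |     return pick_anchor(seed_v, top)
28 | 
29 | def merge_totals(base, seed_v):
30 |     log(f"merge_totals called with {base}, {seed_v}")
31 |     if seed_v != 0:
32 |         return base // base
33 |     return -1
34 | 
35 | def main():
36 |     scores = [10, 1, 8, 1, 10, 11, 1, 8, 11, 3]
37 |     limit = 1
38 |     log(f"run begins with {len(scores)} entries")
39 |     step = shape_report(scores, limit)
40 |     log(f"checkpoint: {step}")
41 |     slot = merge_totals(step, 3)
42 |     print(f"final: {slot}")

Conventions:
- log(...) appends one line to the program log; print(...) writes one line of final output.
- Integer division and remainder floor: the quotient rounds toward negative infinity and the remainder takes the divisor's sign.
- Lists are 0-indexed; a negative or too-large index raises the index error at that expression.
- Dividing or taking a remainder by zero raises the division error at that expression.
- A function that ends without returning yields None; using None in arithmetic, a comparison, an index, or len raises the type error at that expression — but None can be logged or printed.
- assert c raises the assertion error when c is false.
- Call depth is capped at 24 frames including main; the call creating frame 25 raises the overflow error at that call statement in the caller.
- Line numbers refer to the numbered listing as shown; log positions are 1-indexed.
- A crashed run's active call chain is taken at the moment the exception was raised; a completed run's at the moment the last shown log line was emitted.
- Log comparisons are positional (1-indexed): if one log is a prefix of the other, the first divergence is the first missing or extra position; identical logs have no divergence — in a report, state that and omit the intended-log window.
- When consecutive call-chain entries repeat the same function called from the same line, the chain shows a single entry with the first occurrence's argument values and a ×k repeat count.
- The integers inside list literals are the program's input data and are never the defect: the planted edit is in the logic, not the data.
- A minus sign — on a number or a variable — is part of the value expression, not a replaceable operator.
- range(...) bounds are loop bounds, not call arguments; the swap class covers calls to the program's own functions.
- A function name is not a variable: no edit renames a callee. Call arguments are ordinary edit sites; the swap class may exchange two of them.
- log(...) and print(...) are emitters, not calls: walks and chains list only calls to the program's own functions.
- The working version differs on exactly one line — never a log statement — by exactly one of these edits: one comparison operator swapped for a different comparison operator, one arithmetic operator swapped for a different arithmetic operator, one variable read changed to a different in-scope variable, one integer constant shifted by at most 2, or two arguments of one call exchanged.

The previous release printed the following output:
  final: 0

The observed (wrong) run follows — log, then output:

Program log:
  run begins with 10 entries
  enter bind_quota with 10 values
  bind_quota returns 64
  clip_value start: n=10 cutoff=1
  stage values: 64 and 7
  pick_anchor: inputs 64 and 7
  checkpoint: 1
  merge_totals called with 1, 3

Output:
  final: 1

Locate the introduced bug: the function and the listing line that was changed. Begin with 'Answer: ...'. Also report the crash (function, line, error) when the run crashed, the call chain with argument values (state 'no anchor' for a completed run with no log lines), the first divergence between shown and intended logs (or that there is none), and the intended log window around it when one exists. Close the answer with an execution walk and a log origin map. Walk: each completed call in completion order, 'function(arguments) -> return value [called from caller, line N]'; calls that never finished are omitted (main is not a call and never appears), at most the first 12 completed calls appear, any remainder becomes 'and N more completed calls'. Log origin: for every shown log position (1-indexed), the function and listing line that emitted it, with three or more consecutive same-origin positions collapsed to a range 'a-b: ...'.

Answer: the defect is in merge_totals at line 32.
Core observation: No log line changed; the fault shows up purely in the output.
Call chain: main -> merge_totals(1, 3) (called at line 41).
First divergence: there is none — every log position agrees.
Execution walk:
  bind_quota([10, 1, 8, 1, 10, 11, 1, 8, 11, 3]) -> 64  [called from shape_report, line 24]
  clip_value([10, 1, 8, 1, 10, 11, 1, 8, 11, 3], 1) -> 7  [called from shape_report, line 25]
  pick_anchor(64, 7) -> 1  [called from shape_report, line 27]
  shape_report([10, 1, 8, 1, 10, 11, 1, 8, 11, 3], 1) -> 1  [called from main, line 39]
  merge_totals(1, 3) -> 1  [called from main, line 41]
Origin of each log line:
  1 — main, line 38
  2 — bind_quota, line 2
  3 — bind_quota, line 6
  4 — clip_value, line 10
  5 — shape_report, line 26
  6 — pick_anchor, line 18
  7 — main, line 40
  8 — merge_totals, line 30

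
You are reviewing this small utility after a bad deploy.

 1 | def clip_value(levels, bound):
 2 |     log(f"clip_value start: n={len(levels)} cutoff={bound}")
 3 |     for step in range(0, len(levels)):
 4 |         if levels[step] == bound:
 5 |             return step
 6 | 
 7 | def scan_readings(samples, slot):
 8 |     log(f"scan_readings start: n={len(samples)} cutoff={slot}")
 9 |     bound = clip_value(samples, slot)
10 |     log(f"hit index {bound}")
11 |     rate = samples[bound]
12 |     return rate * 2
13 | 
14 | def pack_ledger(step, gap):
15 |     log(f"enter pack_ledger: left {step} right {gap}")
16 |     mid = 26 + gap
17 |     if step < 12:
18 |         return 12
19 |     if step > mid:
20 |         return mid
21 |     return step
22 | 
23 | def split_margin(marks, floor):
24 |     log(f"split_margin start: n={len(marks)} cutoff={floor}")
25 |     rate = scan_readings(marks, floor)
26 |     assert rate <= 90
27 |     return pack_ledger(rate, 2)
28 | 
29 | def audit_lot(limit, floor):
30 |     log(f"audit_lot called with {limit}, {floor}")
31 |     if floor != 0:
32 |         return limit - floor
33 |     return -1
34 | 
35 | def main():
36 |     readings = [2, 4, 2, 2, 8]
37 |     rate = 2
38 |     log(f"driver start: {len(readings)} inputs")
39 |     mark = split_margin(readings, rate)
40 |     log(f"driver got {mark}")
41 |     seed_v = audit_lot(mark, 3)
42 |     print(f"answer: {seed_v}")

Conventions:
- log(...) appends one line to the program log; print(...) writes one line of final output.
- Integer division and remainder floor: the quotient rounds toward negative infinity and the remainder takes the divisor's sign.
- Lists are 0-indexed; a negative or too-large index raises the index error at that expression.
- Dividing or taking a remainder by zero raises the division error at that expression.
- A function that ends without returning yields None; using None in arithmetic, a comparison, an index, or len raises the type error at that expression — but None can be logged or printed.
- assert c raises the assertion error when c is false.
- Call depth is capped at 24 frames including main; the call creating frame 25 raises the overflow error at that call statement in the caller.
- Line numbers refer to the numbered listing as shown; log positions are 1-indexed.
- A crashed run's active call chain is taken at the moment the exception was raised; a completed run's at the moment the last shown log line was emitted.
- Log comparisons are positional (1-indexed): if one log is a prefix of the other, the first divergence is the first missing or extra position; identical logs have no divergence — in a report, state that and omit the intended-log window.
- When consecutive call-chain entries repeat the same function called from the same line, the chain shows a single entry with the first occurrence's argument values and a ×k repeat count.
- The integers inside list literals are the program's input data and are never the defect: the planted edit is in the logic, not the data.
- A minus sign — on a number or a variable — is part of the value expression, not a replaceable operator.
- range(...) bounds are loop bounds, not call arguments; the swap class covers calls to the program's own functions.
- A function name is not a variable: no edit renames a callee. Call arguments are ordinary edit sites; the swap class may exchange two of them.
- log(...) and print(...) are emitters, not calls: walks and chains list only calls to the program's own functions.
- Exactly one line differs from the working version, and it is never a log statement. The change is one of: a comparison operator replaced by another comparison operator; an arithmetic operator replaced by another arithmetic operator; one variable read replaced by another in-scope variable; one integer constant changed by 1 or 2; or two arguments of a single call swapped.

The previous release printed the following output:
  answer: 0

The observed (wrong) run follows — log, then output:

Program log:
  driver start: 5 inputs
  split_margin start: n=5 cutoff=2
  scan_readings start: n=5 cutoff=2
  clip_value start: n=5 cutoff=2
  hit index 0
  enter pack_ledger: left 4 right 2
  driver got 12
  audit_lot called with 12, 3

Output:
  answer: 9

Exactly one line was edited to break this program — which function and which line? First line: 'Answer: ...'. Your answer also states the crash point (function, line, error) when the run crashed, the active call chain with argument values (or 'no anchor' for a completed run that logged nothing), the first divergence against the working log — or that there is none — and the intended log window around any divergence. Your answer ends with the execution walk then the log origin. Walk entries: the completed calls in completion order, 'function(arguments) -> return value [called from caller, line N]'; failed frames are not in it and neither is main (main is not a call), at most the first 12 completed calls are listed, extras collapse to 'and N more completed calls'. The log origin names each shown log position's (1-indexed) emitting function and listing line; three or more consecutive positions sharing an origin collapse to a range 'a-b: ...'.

Answer: the defect is in audit_lot at line 32.
Key fact: The two runs log identically and part ways only at the printed values.
Call chain: main -> audit_lot(12, 3) (called at line 41).
First divergence: none; the two logs match at every position.
Execution walk:
  clip_value([2, 4, 2, 2, 8], 2) -> 0  [called from scan_readings, line 9]
  scan_readings([2, 4, 2, 2, 8], 2) -> 4  [called from split_margin, line 25]
  pack_ledger(4, 2) -> 12  [called from split_margin, line 27]
  split_margin([2, 4, 2, 2, 8], 2) -> 12  [called from main, line 39]
  audit_lot(12, 3) -> 9  [called from main, line 41]
Log origins:
  1: logged in main at line 38
  2: logged in split_margin at line 24
  3: logged in scan_readings at line 8
  4: logged in clip_value at line 2
  5: logged in scan_readings at line 10
  6: logged in pack_ledger at line 15
  7: logged in main at line 40
  8: logged in audit_lot at line 30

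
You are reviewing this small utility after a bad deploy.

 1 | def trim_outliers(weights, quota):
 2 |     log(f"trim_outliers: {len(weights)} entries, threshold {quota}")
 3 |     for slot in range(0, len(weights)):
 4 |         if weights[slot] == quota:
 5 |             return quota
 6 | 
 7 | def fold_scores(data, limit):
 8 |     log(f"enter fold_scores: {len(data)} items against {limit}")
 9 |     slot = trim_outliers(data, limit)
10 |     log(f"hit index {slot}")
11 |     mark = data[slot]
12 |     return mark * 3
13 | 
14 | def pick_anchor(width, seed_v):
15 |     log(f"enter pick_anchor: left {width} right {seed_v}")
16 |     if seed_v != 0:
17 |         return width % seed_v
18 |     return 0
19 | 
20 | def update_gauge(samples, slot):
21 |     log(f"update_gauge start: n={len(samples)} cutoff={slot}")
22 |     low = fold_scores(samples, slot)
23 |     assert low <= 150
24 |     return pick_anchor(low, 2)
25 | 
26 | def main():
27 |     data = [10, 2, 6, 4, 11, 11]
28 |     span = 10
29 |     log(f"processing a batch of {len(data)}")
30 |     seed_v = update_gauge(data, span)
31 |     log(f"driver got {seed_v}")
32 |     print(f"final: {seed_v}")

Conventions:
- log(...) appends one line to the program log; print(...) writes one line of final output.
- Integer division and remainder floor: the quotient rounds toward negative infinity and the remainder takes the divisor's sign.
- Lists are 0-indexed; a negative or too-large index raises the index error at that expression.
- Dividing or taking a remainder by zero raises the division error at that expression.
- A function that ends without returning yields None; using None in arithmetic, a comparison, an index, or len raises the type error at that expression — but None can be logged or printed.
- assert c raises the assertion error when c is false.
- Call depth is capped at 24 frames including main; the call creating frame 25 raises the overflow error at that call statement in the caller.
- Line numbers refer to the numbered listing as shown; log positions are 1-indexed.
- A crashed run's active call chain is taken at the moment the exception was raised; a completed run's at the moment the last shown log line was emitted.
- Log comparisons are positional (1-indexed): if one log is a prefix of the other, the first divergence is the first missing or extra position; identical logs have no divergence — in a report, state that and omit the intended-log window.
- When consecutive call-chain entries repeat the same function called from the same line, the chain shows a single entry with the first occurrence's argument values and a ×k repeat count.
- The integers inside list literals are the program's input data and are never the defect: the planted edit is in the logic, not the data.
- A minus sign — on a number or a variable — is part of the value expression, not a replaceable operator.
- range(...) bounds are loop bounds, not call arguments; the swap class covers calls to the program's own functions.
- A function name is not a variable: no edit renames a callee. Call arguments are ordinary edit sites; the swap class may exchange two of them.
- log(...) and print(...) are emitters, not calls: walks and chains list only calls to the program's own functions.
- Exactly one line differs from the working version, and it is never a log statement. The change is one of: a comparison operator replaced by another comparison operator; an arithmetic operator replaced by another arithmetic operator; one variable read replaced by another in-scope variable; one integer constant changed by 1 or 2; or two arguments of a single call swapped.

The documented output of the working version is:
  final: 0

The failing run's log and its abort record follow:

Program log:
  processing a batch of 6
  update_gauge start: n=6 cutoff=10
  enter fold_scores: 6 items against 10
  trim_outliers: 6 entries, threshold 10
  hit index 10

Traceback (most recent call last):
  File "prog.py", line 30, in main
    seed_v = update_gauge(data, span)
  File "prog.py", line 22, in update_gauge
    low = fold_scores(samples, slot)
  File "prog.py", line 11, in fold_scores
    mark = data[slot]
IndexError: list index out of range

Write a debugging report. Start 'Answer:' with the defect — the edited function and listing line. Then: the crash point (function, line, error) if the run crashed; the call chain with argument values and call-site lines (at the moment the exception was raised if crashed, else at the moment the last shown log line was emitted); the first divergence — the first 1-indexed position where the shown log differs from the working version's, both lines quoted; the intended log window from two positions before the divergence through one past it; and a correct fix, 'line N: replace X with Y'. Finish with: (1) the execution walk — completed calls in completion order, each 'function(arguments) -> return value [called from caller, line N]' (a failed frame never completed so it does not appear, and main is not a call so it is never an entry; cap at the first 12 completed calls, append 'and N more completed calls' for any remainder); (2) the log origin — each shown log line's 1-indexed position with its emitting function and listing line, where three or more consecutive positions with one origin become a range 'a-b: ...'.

Answer: the defect is in trim_outliers at line 5.
The tell: Log line 5 is where behavior first shows: 'hit index 10' appears instead of 'hit index 0'.
Crash: fold_scores, line 11, IndexError.
Call chain: main -> update_gauge([10, 2, 6, 4, 11, 11], 10) (called at line 30) -> fold_scores([10, 2, 6, 4, 11, 11], 10) (called at line 22).
First divergence: position 5 — the shown line 'hit index 10' should read 'hit index 0'.
Intended log window:
  3: enter fold_scores: 6 items against 10
  4: trim_outliers: 6 entries, threshold 10
  5: hit index 0
  6: enter pick_anchor: left 30 right 2
Execution walk:
  trim_outliers([10, 2, 6, 4, 11, 11], 10) -> 10  [called from fold_scores, line 9]
Log line origins:
  1: from main, line 29
  2: from update_gauge, line 21
  3: from fold_scores, line 8
  4: from trim_outliers, line 2
  5: from fold_scores, line 10
A correct fix: line 5: replace `quota` with `slot`.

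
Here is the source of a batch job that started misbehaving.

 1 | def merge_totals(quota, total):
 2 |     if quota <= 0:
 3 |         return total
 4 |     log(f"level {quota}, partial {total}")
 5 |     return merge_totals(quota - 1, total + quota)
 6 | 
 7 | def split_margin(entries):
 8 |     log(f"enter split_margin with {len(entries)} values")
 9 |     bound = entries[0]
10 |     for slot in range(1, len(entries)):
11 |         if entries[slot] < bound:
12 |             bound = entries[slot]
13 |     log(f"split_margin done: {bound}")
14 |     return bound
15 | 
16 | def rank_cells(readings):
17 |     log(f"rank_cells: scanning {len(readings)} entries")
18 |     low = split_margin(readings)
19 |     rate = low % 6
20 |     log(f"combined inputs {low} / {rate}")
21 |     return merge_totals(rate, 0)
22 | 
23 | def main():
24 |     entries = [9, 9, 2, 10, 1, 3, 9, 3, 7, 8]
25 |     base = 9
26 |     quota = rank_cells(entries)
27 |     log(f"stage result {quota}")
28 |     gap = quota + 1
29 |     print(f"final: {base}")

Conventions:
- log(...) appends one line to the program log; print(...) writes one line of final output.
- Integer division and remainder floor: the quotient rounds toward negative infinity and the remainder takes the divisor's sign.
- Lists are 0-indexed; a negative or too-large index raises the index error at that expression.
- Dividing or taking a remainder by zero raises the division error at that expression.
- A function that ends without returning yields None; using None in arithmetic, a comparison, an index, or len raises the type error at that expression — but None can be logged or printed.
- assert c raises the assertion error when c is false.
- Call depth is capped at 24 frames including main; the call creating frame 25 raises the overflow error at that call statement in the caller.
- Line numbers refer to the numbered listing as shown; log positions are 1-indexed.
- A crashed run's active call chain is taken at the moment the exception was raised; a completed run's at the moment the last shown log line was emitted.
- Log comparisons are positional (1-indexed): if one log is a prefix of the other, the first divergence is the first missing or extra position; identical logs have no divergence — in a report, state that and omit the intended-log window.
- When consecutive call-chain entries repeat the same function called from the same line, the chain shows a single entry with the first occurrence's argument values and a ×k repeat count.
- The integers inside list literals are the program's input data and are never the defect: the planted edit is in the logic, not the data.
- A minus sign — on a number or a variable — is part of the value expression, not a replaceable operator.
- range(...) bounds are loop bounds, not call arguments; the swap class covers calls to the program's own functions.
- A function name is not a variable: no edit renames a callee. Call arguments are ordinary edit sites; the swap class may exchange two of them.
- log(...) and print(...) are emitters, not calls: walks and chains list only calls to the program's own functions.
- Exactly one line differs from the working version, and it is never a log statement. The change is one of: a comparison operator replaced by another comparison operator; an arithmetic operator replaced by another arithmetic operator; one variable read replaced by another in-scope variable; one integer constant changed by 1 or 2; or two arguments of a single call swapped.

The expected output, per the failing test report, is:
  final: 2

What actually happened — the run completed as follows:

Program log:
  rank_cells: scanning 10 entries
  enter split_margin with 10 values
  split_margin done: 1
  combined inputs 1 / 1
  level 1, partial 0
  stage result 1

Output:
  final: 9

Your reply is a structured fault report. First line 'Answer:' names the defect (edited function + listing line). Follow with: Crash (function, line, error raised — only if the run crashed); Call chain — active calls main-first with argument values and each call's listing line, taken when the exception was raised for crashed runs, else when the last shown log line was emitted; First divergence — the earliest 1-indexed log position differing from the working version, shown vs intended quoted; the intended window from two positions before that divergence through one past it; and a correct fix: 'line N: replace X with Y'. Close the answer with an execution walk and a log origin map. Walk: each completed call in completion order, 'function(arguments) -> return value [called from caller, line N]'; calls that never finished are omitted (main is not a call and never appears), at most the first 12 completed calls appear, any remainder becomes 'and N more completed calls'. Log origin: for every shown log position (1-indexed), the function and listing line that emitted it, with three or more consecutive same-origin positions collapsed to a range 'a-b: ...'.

Answer: the defect is in main at line 29.
The tell: The two runs log identically and part ways only at the printed values.
Call chain: main.
First divergence: none (the log streams are identical).
Execution walk:
  split_margin([9, 9, 2, 10, 1, 3, 9, 3, 7, 8]) -> 1  [called from rank_cells, line 18]
  merge_totals(0, 1) -> 1  [called from merge_totals, line 5]
  merge_totals(1, 0) -> 1  [called from rank_cells, line 21]
  rank_cells([9, 9, 2, 10, 1, 3, 9, 3, 7, 8]) -> 1  [called from main, line 26]
Origin of each log line:
  1: emitted by rank_cells (line 17)
  2: emitted by split_margin (line 8)
  3: emitted by split_margin (line 13)
  4: emitted by rank_cells (line 20)
  5: emitted by merge_totals (line 4)
  6: emitted by main (line 27)
A correct fix: line 29: replace `base` with `gap`.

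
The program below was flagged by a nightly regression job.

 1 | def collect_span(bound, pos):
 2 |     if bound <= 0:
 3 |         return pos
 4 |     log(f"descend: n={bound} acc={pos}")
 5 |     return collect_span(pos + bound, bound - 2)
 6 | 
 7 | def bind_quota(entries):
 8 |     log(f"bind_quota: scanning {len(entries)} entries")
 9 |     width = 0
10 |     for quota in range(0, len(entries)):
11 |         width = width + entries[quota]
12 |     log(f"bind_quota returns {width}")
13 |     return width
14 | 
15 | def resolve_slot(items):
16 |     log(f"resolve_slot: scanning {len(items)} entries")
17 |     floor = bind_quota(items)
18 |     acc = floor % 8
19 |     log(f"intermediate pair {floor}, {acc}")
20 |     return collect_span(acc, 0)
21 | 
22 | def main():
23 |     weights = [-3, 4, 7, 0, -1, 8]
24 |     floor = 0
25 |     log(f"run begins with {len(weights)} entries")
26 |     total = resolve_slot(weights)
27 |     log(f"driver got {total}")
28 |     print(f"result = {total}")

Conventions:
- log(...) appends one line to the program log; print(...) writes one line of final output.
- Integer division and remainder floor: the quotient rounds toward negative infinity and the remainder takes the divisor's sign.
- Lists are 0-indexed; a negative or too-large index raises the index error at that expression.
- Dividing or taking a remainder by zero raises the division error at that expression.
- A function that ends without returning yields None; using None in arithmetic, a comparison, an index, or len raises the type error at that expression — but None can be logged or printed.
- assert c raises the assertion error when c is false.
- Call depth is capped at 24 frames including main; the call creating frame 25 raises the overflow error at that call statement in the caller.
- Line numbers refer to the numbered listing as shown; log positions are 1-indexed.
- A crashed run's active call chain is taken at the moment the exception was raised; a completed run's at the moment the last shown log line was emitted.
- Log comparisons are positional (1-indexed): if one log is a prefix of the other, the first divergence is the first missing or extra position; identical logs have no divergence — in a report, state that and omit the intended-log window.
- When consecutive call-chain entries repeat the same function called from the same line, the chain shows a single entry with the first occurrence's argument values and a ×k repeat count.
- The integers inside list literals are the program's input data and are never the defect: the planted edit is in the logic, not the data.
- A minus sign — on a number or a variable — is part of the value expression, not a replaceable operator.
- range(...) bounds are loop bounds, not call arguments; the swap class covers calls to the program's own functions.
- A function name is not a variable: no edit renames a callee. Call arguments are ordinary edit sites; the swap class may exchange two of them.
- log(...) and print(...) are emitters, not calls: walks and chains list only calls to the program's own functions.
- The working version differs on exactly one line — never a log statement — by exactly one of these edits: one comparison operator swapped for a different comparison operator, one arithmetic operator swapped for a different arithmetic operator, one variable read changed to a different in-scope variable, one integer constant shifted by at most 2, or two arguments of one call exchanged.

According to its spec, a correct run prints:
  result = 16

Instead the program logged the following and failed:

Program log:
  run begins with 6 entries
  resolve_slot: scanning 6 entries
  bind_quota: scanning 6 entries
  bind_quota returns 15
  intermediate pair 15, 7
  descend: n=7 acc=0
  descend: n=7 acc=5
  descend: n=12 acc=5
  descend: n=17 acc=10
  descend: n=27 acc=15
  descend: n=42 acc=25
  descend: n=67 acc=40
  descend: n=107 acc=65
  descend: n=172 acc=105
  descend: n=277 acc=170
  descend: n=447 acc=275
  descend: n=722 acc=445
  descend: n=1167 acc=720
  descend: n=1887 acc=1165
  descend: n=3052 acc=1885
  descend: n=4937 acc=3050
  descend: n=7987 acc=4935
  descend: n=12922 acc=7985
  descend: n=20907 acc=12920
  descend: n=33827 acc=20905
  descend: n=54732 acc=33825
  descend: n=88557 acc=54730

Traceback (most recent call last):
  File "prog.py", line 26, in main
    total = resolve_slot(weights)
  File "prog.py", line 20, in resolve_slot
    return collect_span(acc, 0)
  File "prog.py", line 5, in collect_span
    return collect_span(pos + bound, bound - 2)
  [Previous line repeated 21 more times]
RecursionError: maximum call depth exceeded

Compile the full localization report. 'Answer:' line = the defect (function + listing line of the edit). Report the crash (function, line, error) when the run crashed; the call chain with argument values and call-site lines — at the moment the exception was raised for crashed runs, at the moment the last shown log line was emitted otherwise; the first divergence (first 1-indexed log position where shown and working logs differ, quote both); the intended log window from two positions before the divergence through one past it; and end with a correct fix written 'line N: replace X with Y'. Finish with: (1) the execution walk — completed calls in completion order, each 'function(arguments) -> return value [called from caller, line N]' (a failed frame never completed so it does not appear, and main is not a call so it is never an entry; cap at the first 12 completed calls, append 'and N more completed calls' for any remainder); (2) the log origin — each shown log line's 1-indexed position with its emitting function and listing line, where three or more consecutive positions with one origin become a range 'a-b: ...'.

Answer: the defect is in collect_span at line 5.
Key observation: Log line 7 is where behavior first shows: 'descend: n=7 acc=5' appears instead of 'descend: n=5 acc=7'.
Crash: collect_span, line 5, RecursionError.
Call chain: main -> resolve_slot([-3, 4, 7, 0, -1, 8]) (called at line 26) -> collect_span(7, 0) (called at line 20) -> collect_span(7, 5) (called at line 5) ×21.
First divergence: at position 7 the run shows 'descend: n=7 acc=5' where the working version logs 'descend: n=5 acc=7'.
Intended log window:
  5: intermediate pair 15, 7
  6: descend: n=7 acc=0
  7: descend: n=5 acc=7
  8: descend: n=3 acc=12
Execution walk:
  bind_quota([-3, 4, 7, 0, -1, 8]) -> 15  [called from resolve_slot, line 17]
Log line origins:
  1 — main, line 25
  2 — resolve_slot, line 16
  3 — bind_quota, line 8
  4 — bind_quota, line 12
  5 — resolve_slot, line 19
  6-27 — collect_span, line 4
A correct fix: line 5: replace `collect_span(pos + bound, bound - 2)` with `collect_span(bound - 2, pos + bound)`.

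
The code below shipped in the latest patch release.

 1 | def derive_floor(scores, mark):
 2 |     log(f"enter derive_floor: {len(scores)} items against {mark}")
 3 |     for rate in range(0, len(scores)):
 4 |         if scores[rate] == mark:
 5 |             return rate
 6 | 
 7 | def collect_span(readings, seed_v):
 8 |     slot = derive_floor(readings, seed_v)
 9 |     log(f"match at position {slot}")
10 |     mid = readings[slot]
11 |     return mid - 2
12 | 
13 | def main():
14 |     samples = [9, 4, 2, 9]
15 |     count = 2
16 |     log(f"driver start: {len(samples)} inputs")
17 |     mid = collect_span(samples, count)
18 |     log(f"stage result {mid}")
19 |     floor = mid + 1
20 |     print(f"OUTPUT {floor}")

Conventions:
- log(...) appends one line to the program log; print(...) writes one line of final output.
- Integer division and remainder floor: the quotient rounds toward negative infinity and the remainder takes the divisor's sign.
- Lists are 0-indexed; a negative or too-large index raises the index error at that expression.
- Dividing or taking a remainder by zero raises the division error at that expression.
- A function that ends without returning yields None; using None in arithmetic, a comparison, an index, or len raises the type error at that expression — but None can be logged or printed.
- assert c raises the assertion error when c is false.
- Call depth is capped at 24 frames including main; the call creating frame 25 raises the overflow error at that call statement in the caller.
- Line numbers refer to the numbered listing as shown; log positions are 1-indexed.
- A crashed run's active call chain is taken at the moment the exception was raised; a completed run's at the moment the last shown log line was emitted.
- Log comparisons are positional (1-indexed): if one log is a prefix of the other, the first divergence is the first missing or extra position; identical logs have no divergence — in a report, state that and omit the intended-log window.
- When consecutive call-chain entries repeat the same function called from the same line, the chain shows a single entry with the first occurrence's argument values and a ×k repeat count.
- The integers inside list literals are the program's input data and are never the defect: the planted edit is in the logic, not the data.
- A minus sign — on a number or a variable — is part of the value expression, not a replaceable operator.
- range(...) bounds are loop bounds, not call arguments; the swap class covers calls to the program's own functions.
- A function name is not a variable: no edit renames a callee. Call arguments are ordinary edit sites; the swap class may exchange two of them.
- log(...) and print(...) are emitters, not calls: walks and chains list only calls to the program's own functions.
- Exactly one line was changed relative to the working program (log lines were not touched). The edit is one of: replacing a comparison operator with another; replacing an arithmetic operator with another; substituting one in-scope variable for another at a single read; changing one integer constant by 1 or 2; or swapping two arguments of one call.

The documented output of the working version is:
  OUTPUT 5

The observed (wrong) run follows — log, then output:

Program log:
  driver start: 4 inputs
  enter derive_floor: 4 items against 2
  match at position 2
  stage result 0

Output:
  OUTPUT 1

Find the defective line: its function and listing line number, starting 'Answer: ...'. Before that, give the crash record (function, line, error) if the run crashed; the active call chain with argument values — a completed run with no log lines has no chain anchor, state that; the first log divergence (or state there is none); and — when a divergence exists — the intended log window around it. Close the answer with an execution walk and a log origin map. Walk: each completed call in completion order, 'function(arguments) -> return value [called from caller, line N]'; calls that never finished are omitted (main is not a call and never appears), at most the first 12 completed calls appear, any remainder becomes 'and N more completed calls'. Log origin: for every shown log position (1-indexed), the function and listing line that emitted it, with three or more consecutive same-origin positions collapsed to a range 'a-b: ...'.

Answer: the defect is in collect_span at line 11.
Core observation: Log line 4 is where behavior first shows: 'stage result 0' appears instead of 'stage result 4'.
Call chain: main.
First divergence: position 4 — the shown line 'stage result 0' should read 'stage result 4'.
Intended log window:
  2: enter derive_floor: 4 items against 2
  3: match at position 2
  4: stage result 4
Execution walk:
  derive_floor([9, 4, 2, 9], 2) -> 2  [called from collect_span, line 8]
  collect_span([9, 4, 2, 9], 2) -> 0  [called from main, line 17]
Log origins:
  1: emitted by main (line 16)
  2: emitted by derive_floor (line 2)
  3: emitted by collect_span (line 9)
  4: emitted by main (line 18)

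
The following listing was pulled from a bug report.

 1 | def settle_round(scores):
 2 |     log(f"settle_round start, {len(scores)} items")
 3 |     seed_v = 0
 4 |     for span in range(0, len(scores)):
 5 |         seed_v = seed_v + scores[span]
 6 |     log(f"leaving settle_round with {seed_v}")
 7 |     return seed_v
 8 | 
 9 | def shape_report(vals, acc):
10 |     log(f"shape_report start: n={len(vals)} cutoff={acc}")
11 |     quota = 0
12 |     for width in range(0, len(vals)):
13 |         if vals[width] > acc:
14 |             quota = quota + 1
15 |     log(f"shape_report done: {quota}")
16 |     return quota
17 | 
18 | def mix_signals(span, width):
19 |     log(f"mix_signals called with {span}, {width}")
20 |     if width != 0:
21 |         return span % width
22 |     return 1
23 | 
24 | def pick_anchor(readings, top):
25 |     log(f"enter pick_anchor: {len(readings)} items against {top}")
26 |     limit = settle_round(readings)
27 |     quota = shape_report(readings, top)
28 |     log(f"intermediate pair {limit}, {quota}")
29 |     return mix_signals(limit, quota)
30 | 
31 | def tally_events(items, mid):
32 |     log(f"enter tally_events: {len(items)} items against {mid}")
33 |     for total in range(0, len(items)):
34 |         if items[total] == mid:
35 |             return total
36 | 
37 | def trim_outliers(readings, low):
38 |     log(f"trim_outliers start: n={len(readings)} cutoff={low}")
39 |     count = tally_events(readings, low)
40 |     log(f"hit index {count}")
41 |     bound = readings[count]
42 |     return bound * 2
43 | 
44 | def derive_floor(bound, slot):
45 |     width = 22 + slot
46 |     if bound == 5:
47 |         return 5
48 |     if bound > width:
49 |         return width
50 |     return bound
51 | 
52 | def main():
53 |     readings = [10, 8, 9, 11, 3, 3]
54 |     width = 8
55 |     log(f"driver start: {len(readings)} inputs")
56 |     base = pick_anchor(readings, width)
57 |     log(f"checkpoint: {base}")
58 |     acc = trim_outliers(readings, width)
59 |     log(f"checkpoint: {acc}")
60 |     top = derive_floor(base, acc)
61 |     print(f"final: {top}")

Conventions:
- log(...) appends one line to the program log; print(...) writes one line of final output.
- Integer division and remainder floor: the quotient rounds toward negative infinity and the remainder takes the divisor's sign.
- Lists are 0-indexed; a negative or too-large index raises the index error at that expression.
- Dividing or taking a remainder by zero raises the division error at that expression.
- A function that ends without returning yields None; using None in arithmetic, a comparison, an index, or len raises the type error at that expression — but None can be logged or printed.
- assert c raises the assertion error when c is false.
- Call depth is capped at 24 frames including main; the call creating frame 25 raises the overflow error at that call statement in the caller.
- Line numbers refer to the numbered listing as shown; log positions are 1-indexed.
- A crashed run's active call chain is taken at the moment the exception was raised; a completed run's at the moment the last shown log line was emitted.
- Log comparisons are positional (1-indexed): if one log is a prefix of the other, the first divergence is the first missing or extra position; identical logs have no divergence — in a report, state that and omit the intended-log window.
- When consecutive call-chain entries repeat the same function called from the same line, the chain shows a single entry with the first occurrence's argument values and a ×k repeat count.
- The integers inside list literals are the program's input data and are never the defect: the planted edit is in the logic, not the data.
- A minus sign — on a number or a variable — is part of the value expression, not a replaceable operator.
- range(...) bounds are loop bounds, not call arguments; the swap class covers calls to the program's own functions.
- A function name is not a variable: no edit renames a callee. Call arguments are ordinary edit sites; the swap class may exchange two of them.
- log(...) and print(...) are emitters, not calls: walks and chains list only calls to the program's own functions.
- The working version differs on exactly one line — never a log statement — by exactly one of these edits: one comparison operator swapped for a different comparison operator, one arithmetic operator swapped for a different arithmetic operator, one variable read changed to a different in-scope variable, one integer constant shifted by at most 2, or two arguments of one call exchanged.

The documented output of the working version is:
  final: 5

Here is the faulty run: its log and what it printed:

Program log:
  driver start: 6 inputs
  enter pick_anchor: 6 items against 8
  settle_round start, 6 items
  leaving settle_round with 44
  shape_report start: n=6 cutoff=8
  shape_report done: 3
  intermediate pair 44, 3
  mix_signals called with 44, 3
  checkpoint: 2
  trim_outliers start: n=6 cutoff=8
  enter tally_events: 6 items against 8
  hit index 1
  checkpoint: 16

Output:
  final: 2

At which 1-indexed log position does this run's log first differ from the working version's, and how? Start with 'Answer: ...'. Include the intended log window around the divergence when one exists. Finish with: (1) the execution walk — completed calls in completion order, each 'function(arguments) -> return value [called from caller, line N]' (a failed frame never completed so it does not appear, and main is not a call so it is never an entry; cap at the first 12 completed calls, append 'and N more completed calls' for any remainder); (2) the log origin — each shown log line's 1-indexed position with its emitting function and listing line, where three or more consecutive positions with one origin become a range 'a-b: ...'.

Answer: none (the log streams are identical).
Execution walk:
  settle_round([10, 8, 9, 11, 3, 3]) -> 44  [called from pick_anchor, line 26]
  shape_report([10, 8, 9, 11, 3, 3], 8) -> 3  [called from pick_anchor, line 27]
  mix_signals(44, 3) -> 2  [called from pick_anchor, line 29]
  pick_anchor([10, 8, 9, 11, 3, 3], 8) -> 2  [called from main, line 56]
  tally_events([10, 8, 9, 11, 3, 3], 8) -> 1  [called from trim_outliers, line 39]
  trim_outliers([10, 8, 9, 11, 3, 3], 8) -> 16  [called from main, line 58]
  derive_floor(2, 16) -> 2  [called from main, line 60]
Log line origins:
  1 — main, line 55
  2 — pick_anchor, line 25
  3 — settle_round, line 2
  4 — settle_round, line 6
  5 — shape_report, line 10
  6 — shape_report, line 15
  7 — pick_anchor, line 28
  8 — mix_signals, line 19
  9 — main, line 57
  10 — trim_outliers, line 38
  11 — tally_events, line 32
  12 — trim_outliers, line 40
  13 — main, line 59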